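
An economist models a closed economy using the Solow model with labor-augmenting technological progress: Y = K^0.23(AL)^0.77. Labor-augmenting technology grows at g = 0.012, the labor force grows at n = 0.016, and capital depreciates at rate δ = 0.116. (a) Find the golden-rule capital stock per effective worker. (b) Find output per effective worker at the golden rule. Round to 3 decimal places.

(a) k_gold ≈ 1.837; (b) y_gold ≈ 1.150

Capital per effective worker breaks even when investment replaces (n + g + δ)·k; here n + g + δ = 0.144.
Setting f'(k) = n+g+δ gives 0.23·k^(0.23−1) = 0.144, hence k_gold = (0.23/0.144)^(1/0.77) ≈ 1.8370.
y_gold = 1.8370^0.23 ≈ 1.1501.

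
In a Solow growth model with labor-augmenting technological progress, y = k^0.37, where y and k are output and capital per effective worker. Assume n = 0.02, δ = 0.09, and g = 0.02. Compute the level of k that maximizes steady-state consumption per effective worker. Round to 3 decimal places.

The effective depreciation rate is n + g + δ = 0.02 + 0.02 + 0.09 = 0.13.
Maximizing c = f(k) − (n+g+δ)·k gives f'(k) = n+g+δ, i.e. 0.37·k^(0.37−1) = 0.13, so k_gold = (0.37/0.13)^(1/0.63) ≈ 5.2607.

k_gold ≈ 5.261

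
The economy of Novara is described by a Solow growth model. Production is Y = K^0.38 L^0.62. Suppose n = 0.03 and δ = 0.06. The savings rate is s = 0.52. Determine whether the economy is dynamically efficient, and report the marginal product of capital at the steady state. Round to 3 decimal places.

dynamically inefficient; MPK ≈ 0.066

The effective depreciation rate is n + δ = 0.03 + 0.06 = 0.09.
Steady-state k*: s·k^0.38 = 0.09·k gives k* = (0.52/0.09)^(1/0.62) ≈ 16.9296.
MPK = 0.38·16.9296^(-0.62) ≈ 0.0658.
MPK < n+δ = 0.09, so the economy is dynamically inefficient (over-saving).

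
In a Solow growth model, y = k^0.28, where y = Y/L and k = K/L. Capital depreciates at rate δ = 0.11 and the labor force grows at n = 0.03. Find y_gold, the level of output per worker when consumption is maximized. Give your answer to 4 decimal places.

y_gold ≈ 1.3094

The effective depreciation rate is n + δ = 0.03 + 0.11 = 0.14.
At the golden rule the marginal product of capital equals n+δ: 0.28·k^(0.28−1) = 0.14. Solving, k_gold = (0.28/0.14)^(1/0.72) ≈ 2.6188.
Output: y_gold = k_gold^0.28 = 2.6188^0.28 ≈ 1.3094.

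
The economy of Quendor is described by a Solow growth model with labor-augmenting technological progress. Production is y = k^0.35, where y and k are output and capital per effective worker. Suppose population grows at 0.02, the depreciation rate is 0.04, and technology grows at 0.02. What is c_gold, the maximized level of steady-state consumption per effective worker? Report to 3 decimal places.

The effective depreciation rate is n + g + δ = 0.02 + 0.02 + 0.04 = 0.08.
Golden rule sets MPK = n+g+δ: 0.35·k^(0.35−1) = 0.08, so k_gold = (0.35/0.08)^(1/0.65) ≈ 9.6855.
y_gold = 9.6855^0.35 ≈ 2.2138.
c_gold = y_gold − (n+g+δ)·k_gold = 2.2138 − 0.08·9.6855 ≈ 1.4390.

c_gold ≈ 1.439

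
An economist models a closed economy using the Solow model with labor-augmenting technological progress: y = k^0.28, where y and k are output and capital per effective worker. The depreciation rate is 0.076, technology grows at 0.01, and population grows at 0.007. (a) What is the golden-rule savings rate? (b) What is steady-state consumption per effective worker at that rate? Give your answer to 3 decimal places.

The effective depreciation rate is n + g + δ = 0.007 + 0.01 + 0.076 = 0.093.
For Cobb-Douglas, s_gold equals capital's share: s_gold = 0.28.
Golden rule sets MPK = n+g+δ: 0.28·k^(0.28−1) = 0.093, so k_gold = (0.28/0.093)^(1/0.72) ≈ 4.6220.
y_gold = 4.6220^0.28 ≈ 1.5352; c_gold = (1−0.28)·y_gold ≈ 1.1053.

(a) s_gold = 0.280; (b) c_gold ≈ 1.105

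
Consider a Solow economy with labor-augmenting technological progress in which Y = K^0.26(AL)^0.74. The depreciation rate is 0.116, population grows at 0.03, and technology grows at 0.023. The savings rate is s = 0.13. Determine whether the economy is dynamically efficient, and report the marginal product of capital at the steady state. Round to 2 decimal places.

n + g + δ = 0.03 + 0.023 + 0.116 = 0.169.
Steady-state k*: s·k^0.26 = 0.169·k gives k* = (0.13/0.169)^(1/0.74) ≈ 0.7015.
MPK = 0.26·0.7015^(-0.74) ≈ 0.3380.
MPK > n+g+δ = 0.169, so the economy is dynamically efficient (under-saving).

dynamically efficient; MPK ≈ 0.34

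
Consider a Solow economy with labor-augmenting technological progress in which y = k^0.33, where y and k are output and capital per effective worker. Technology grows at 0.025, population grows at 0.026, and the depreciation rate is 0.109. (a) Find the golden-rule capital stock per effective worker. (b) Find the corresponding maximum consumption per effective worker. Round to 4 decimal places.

(a) k_gold ≈ 2.9461; (b) c_gold ≈ 0.9570

Capital per effective worker breaks even when investment replaces (n + g + δ)·k; here n + g + δ = 0.16.
Golden rule sets MPK = n+g+δ: 0.33·k^(0.33−1) = 0.16, so k_gold = (0.33/0.16)^(1/0.67) ≈ 2.9461.
y_gold = 2.9461^0.33 ≈ 1.4284; c_gold = y_gold − 0.16·k_gold ≈ 0.9570.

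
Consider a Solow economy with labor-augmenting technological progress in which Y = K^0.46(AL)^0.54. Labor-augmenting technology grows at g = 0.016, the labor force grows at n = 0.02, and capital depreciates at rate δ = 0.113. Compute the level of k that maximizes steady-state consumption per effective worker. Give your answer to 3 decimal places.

Capital per effective worker breaks even when investment replaces (n + g + δ)·k; here n + g + δ = 0.149.
Golden rule sets MPK = n+g+δ: 0.46·k^(0.46−1) = 0.149, so k_gold = (0.46/0.149)^(1/0.54) ≈ 8.0652.

k_gold ≈ 8.065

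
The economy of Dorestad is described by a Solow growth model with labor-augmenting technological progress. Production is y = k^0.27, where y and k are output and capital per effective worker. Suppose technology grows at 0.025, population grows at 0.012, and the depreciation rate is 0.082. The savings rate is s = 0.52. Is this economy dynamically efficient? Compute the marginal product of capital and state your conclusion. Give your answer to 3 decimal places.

Capital per effective worker breaks even when investment replaces (n + g + δ)·k; here n + g + δ = 0.119.
Steady-state k*: s·k^0.27 = 0.119·k gives k* = (0.52/0.119)^(1/0.73) ≈ 7.5394.
MPK = 0.27·7.5394^(-0.73) ≈ 0.0618.
MPK < n+g+δ = 0.119, so the economy is dynamically inefficient (over-saving).

dynamically inefficient; MPK ≈ 0.062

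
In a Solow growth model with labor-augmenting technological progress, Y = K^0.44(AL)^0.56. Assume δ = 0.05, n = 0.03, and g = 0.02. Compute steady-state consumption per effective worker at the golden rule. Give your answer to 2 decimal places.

The effective depreciation rate is n + g + δ = 0.03 + 0.02 + 0.05 = 0.1.
Maximizing c = f(k) − (n+g+δ)·k gives f'(k) = n+g+δ, i.e. 0.44·k^(0.44−1) = 0.1, so k_gold = (0.44/0.1)^(1/0.56) ≈ 14.0936.
y_gold = 14.0936^0.44 ≈ 3.2031.
c_gold = y_gold − (n+g+δ)·k_gold = 3.2031 − 0.1·14.0936 ≈ 1.7937.

c_gold ≈ 1.79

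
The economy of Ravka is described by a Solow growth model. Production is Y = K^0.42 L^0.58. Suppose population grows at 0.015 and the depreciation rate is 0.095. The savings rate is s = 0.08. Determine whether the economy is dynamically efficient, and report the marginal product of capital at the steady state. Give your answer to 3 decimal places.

dynamically efficient; MPK ≈ 0.578

Break-even investment rate: n + δ = 0.015 + 0.095 = 0.11.
Steady-state k*: s·k^0.42 = 0.11·k gives k* = (0.08/0.11)^(1/0.58) ≈ 0.5775.
MPK = 0.42·0.5775^(-0.58) ≈ 0.5775.
MPK > n+δ = 0.11, so the economy is dynamically efficient (under-saving).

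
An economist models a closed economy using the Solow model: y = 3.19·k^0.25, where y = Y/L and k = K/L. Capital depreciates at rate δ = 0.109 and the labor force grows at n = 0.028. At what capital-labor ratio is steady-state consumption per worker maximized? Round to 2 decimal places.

k_gold ≈ 10.47

The effective depreciation rate is n + δ = 0.028 + 0.109 = 0.137.
At the golden rule the marginal product of capital equals n+δ: 0.25·3.19·k^(0.25−1) = 0.137. Solving, k_gold = (0.25·3.19/0.137)^(1/0.75) ≈ 10.4716.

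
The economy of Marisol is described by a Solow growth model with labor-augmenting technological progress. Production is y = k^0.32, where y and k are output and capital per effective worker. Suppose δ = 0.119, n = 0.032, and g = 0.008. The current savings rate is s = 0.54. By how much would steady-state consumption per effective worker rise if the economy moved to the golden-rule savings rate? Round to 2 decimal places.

Δc ≈ 0.13

Break-even investment rate: n + g + δ = 0.032 + 0.008 + 0.119 = 0.159.
Current steady state (s = 0.54): k* = (0.54/0.159)^(1/0.68) ≈ 6.0378, y* = 6.0378^0.32 ≈ 1.7778, c* = (1−0.54)·1.7778 ≈ 0.8178.
Setting f'(k) = n+g+δ gives 0.32·k^(0.32−1) = 0.159, hence k_gold = (0.32/0.159)^(1/0.68) ≈ 2.7970.
y_gold = 2.7970^0.32 ≈ 1.3898, c_gold = y_gold − 0.159·k_gold ≈ 0.9450.
Gain: Δc = 0.9450 − 0.8178 ≈ 0.1273.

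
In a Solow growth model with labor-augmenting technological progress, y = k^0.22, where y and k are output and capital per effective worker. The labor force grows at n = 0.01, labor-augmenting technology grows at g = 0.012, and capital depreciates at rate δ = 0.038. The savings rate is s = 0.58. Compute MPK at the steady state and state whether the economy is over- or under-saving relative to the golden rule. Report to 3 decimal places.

Capital per effective worker breaks even when investment replaces (n + g + δ)·k; here n + g + δ = 0.06.
Steady-state k*: s·k^0.22 = 0.06·k gives k* = (0.58/0.06)^(1/0.78) ≈ 18.3305.
MPK = 0.22·18.3305^(-0.78) ≈ 0.0228.
MPK < n+g+δ = 0.06, so the economy is dynamically inefficient (over-saving).

over-saving; MPK ≈ 0.023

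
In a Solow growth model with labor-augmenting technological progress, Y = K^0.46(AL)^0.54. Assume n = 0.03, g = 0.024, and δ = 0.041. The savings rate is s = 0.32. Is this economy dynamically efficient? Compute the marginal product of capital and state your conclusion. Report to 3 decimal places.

n + g + δ = 0.03 + 0.024 + 0.041 = 0.095.
Steady-state k*: s·k^0.46 = 0.095·k gives k* = (0.32/0.095)^(1/0.54) ≈ 9.4780.
MPK = 0.46·9.4780^(-0.54) ≈ 0.1366.
MPK > n+g+δ = 0.095, so the economy is dynamically efficient (under-saving).

dynamically efficient; MPK ≈ 0.137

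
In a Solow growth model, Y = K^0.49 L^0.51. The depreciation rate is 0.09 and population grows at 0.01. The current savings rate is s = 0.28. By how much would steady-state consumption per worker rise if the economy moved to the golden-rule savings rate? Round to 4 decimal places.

Δc ≈ 0.4118

Capital per worker breaks even when investment replaces (n + δ)·k; here n + δ = 0.1.
Current steady state (s = 0.28): k* = (0.28/0.1)^(1/0.51) ≈ 7.5297, y* = 7.5297^0.49 ≈ 2.6892, c* = (1−0.28)·2.6892 ≈ 1.9362.
At the golden rule the marginal product of capital equals n+δ: 0.49·k^(0.49−1) = 0.1. Solving, k_gold = (0.49/0.1)^(1/0.51) ≈ 22.5593.
y_gold = 22.5593^0.49 ≈ 4.6039, c_gold = y_gold − 0.1·k_gold ≈ 2.3480.
Gain: Δc = 2.3480 − 1.9362 ≈ 0.4118.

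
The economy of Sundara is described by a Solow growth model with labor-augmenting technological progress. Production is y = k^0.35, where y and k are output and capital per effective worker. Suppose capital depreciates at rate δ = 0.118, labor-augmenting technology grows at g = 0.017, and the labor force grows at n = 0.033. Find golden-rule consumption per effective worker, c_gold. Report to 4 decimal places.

n + g + δ = 0.033 + 0.017 + 0.118 = 0.168.
Golden rule sets MPK = n+g+δ: 0.35·k^(0.35−1) = 0.168, so k_gold = (0.35/0.168)^(1/0.65) ≈ 3.0931.
y_gold = 3.0931^0.35 ≈ 1.4847.
c_gold = y_gold − (n+g+δ)·k_gold = 1.4847 − 0.168·3.0931 ≈ 0.9651.

c_gold ≈ 0.9651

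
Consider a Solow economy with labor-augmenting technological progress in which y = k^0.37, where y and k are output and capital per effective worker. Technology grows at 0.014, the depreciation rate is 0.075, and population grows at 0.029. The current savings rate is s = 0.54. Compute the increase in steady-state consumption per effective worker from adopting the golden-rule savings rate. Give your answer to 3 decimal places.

Δc ≈ 0.109

n + g + δ = 0.029 + 0.014 + 0.075 = 0.118.
Current steady state (s = 0.54): k* = (0.54/0.118)^(1/0.63) ≈ 11.1797, y* = 11.1797^0.37 ≈ 2.4430, c* = (1−0.54)·2.4430 ≈ 1.1238.
Setting f'(k) = n+g+δ gives 0.37·k^(0.37−1) = 0.118, hence k_gold = (0.37/0.118)^(1/0.63) ≈ 6.1349.
y_gold = 6.1349^0.37 ≈ 1.9565, c_gold = y_gold − 0.118·k_gold ≈ 1.2326.
Gain: Δc = 1.2326 − 1.1238 ≈ 0.1089.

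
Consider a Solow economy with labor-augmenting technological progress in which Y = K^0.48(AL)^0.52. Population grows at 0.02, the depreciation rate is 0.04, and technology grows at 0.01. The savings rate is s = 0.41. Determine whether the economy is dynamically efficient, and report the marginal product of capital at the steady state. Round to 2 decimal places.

dynamically efficient; MPK ≈ 0.08

Capital per effective worker breaks even when investment replaces (n + g + δ)·k; here n + g + δ = 0.07.
Steady-state k*: s·k^0.48 = 0.07·k gives k* = (0.41/0.07)^(1/0.52) ≈ 29.9446.
MPK = 0.48·29.9446^(-0.52) ≈ 0.0820.
MPK > n+g+δ = 0.07, so the economy is dynamically efficient (under-saving).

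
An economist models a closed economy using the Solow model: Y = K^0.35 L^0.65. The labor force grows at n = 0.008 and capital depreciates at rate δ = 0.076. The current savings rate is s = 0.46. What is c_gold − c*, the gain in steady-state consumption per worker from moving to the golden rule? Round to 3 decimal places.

Δc ≈ 0.053

n + δ = 0.008 + 0.076 = 0.084.
Current steady state (s = 0.46): k* = (0.46/0.084)^(1/0.65) ≈ 13.6811, y* = 13.6811^0.35 ≈ 2.4983, c* = (1−0.46)·2.4983 ≈ 1.3491.
Maximizing c = f(k) − (n+δ)·k gives f'(k) = n+δ, i.e. 0.35·k^(0.35−1) = 0.084, so k_gold = (0.35/0.084)^(1/0.65) ≈ 8.9851.
y_gold = 8.9851^0.35 ≈ 2.1564, c_gold = y_gold − 0.084·k_gold ≈ 1.4017.
Gain: Δc = 1.4017 − 1.3491 ≈ 0.0526.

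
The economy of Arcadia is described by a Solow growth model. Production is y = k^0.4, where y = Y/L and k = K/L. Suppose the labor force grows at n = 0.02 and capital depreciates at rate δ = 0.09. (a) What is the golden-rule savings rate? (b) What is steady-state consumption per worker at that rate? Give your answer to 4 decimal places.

(a) s_gold = 0.4000; (b) c_gold ≈ 1.4188

n + δ = 0.02 + 0.09 = 0.11.
For Cobb-Douglas, s_gold equals capital's share: s_gold = 0.4.
Maximizing c = f(k) − (n+δ)·k gives f'(k) = n+δ, i.e. 0.4·k^(0.4−1) = 0.11, so k_gold = (0.4/0.11)^(1/0.6) ≈ 8.5990.
y_gold = 8.5990^0.4 ≈ 2.3647; c_gold = (1−0.4)·y_gold ≈ 1.4188.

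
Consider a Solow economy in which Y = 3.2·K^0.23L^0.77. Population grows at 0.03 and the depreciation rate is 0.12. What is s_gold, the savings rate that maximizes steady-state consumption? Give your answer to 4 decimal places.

s_gold = 0.2300

The effective depreciation rate is n + δ = 0.03 + 0.12 = 0.15.
At the golden rule MPK = n+δ, and in any Cobb-Douglas steady state s = (n+δ)·k/y = MPK·k/y = capital's share 0.23.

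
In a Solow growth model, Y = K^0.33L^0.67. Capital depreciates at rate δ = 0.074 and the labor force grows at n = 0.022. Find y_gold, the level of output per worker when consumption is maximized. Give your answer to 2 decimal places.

y_gold ≈ 1.84

Capital per worker breaks even when investment replaces (n + δ)·k; here n + δ = 0.096.
At the golden rule the marginal product of capital equals n+δ: 0.33·k^(0.33−1) = 0.096. Solving, k_gold = (0.33/0.096)^(1/0.67) ≈ 6.3148.
Output: y_gold = k_gold^0.33 = 6.3148^0.33 ≈ 1.8370.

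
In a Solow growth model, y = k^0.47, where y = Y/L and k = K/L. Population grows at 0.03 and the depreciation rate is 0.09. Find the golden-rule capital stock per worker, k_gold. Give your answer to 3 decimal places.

k_gold ≈ 13.143

Break-even investment rate: n + δ = 0.03 + 0.09 = 0.12.
At the golden rule the marginal product of capital equals n+δ: 0.47·k^(0.47−1) = 0.12. Solving, k_gold = (0.47/0.12)^(1/0.53) ≈ 13.1435.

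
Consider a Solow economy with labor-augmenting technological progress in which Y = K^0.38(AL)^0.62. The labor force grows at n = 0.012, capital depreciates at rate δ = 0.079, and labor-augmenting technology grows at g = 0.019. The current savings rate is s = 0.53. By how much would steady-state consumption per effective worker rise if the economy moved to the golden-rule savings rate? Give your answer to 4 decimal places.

Δc ≈ 0.0934

Capital per effective worker breaks even when investment replaces (n + g + δ)·k; here n + g + δ = 0.11.
Current steady state (s = 0.53): k* = (0.53/0.11)^(1/0.62) ≈ 12.6306, y* = 12.6306^0.38 ≈ 2.6214, c* = (1−0.53)·2.6214 ≈ 1.2321.
Golden rule sets MPK = n+g+δ: 0.38·k^(0.38−1) = 0.11, so k_gold = (0.38/0.11)^(1/0.62) ≈ 7.3854.
y_gold = 7.3854^0.38 ≈ 2.1379, c_gold = y_gold − 0.11·k_gold ≈ 1.3255.
Gain: Δc = 1.3255 − 1.2321 ≈ 0.0934.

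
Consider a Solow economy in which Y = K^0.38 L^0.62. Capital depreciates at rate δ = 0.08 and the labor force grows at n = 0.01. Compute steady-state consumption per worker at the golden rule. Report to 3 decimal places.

The effective depreciation rate is n + δ = 0.01 + 0.08 = 0.09.
Setting f'(k) = n+δ gives 0.38·k^(0.38−1) = 0.09, hence k_gold = (0.38/0.09)^(1/0.62) ≈ 10.2079.
y_gold = 10.2079^0.38 ≈ 2.4177.
c_gold = y_gold − (n+δ)·k_gold = 2.4177 − 0.09·10.2079 ≈ 1.4990.

c_gold ≈ 1.499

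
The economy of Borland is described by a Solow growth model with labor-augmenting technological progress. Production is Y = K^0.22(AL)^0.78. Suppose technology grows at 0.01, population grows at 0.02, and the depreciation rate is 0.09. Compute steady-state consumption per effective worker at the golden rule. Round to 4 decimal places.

n + g + δ = 0.02 + 0.01 + 0.09 = 0.12.
Golden rule sets MPK = n+g+δ: 0.22·k^(0.22−1) = 0.12, so k_gold = (0.22/0.12)^(1/0.78) ≈ 2.1751.
y_gold = 2.1751^0.22 ≈ 1.1864.
c_gold = y_gold − (n+g+δ)·k_gold = 1.1864 − 0.12·2.1751 ≈ 0.9254.

c_gold ≈ 0.9254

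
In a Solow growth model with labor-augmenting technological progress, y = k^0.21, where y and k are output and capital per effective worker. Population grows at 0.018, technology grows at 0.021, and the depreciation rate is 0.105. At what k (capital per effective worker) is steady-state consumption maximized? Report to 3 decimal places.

k_gold ≈ 1.612

The effective depreciation rate is n + g + δ = 0.018 + 0.021 + 0.105 = 0.144.
At the golden rule the marginal product of capital equals n+g+δ: 0.21·k^(0.21−1) = 0.144. Solving, k_gold = (0.21/0.144)^(1/0.79) ≈ 1.6122.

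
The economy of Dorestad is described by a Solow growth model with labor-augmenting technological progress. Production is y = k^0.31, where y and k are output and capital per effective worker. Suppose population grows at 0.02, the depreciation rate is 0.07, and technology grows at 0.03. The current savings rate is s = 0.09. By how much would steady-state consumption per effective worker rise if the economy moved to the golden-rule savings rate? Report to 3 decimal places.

Δc ≈ 0.257

Break-even investment rate: n + g + δ = 0.02 + 0.03 + 0.07 = 0.12.
Current steady state (s = 0.09): k* = (0.09/0.12)^(1/0.69) ≈ 0.6591, y* = 0.6591^0.31 ≈ 0.8788, c* = (1−0.09)·0.8788 ≈ 0.7997.
Setting f'(k) = n+g+δ gives 0.31·k^(0.31−1) = 0.12, hence k_gold = (0.31/0.12)^(1/0.69) ≈ 3.9570.
y_gold = 3.9570^0.31 ≈ 1.5317, c_gold = y_gold − 0.12·k_gold ≈ 1.0569.
Gain: Δc = 1.0569 − 0.7997 ≈ 0.2572.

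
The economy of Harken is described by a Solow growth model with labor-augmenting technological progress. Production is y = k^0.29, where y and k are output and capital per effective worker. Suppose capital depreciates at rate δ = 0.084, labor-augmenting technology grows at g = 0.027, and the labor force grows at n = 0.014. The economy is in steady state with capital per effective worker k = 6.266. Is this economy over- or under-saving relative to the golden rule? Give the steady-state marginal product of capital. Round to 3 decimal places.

Capital per effective worker breaks even when investment replaces (n + g + δ)·k; here n + g + δ = 0.125.
MPK = 0.29·k^(0.29−1) = 0.29·6.266^(-0.71) ≈ 0.0788.
MPK < 0.125, so the economy is dynamically inefficient (over-saving).

over-saving; MPK ≈ 0.079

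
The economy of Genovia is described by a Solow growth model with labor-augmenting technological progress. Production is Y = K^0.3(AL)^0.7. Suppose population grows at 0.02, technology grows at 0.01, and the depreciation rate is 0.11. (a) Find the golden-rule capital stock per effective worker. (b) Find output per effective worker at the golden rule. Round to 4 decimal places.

(a) k_gold ≈ 2.9706; (b) y_gold ≈ 1.3863

Break-even investment rate: n + g + δ = 0.02 + 0.01 + 0.11 = 0.14.
Maximizing c = f(k) − (n+g+δ)·k gives f'(k) = n+g+δ, i.e. 0.3·k^(0.3−1) = 0.14, so k_gold = (0.3/0.14)^(1/0.7) ≈ 2.9706.
y_gold = 2.9706^0.3 ≈ 1.3863.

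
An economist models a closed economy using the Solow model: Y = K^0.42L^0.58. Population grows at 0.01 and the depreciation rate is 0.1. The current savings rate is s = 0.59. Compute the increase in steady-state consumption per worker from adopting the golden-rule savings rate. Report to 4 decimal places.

Δc ≈ 0.1467

Break-even investment rate: n + δ = 0.01 + 0.1 = 0.11.
Current steady state (s = 0.59): k* = (0.59/0.11)^(1/0.58) ≈ 18.1004, y* = 18.1004^0.42 ≈ 3.3747, c* = (1−0.59)·3.3747 ≈ 1.3836.
At the golden rule the marginal product of capital equals n+δ: 0.42·k^(0.42−1) = 0.11. Solving, k_gold = (0.42/0.11)^(1/0.58) ≈ 10.0740.
y_gold = 10.0740^0.42 ≈ 2.6384, c_gold = y_gold − 0.11·k_gold ≈ 1.5303.
Gain: Δc = 1.5303 − 1.3836 ≈ 0.1467.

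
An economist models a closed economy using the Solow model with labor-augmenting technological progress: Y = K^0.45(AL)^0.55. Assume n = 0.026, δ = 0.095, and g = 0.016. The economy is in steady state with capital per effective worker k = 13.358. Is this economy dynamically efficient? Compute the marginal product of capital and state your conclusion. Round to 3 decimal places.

dynamically inefficient; MPK ≈ 0.108

Break-even investment rate: n + g + δ = 0.026 + 0.016 + 0.095 = 0.137.
MPK = 0.45·k^(0.45−1) = 0.45·13.358^(-0.55) ≈ 0.1082.
MPK < 0.137, so the economy is dynamically inefficient (over-saving).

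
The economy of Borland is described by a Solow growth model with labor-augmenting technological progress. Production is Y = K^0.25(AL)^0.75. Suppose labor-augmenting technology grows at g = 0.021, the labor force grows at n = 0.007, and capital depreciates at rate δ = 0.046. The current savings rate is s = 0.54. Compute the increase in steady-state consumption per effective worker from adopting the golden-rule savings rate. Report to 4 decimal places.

Break-even investment rate: n + g + δ = 0.007 + 0.021 + 0.046 = 0.074.
Current steady state (s = 0.54): k* = (0.54/0.074)^(1/0.75) ≈ 14.1541, y* = 14.1541^0.25 ≈ 1.9396, c* = (1−0.54)·1.9396 ≈ 0.8922.
Golden rule sets MPK = n+g+δ: 0.25·k^(0.25−1) = 0.074, so k_gold = (0.25/0.074)^(1/0.75) ≈ 5.0693.
y_gold = 5.0693^0.25 ≈ 1.5005, c_gold = y_gold − 0.074·k_gold ≈ 1.1254.
Gain: Δc = 1.1254 − 0.8922 ≈ 0.2331.

Δc ≈ 0.2331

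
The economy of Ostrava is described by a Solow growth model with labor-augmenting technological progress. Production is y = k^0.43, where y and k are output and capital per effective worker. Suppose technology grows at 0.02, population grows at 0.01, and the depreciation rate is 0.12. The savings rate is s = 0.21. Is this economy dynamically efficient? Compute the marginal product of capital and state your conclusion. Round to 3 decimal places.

dynamically efficient; MPK ≈ 0.307

The effective depreciation rate is n + g + δ = 0.01 + 0.02 + 0.12 = 0.15.
Steady-state k*: s·k^0.43 = 0.15·k gives k* = (0.21/0.15)^(1/0.57) ≈ 1.8045.
MPK = 0.43·1.8045^(-0.57) ≈ 0.3071.
MPK > n+g+δ = 0.15, so the economy is dynamically efficient (under-saving).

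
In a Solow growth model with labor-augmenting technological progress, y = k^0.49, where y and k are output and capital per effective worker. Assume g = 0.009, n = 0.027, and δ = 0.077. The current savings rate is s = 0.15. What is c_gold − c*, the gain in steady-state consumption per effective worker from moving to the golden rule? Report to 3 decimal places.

Δc ≈ 0.972

Capital per effective worker breaks even when investment replaces (n + g + δ)·k; here n + g + δ = 0.113.
Current steady state (s = 0.15): k* = (0.15/0.113)^(1/0.51) ≈ 1.7426, y* = 1.7426^0.49 ≈ 1.3128, c* = (1−0.15)·1.3128 ≈ 1.1159.
At the golden rule the marginal product of capital equals n+g+δ: 0.49·k^(0.49−1) = 0.113. Solving, k_gold = (0.49/0.113)^(1/0.51) ≈ 17.7521.
y_gold = 17.7521^0.49 ≈ 4.0939, c_gold = y_gold − 0.113·k_gold ≈ 2.0879.
Gain: Δc = 2.0879 − 1.1159 ≈ 0.9720.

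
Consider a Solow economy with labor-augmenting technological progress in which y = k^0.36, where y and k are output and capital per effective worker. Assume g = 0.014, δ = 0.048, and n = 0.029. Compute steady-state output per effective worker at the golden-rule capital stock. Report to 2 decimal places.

The effective depreciation rate is n + g + δ = 0.029 + 0.014 + 0.048 = 0.091.
Maximizing c = f(k) − (n+g+δ)·k gives f'(k) = n+g+δ, i.e. 0.36·k^(0.36−1) = 0.091, so k_gold = (0.36/0.091)^(1/0.64) ≈ 8.5747.
Output: y_gold = k_gold^0.36 = 8.5747^0.36 ≈ 2.1675.

y_gold ≈ 2.17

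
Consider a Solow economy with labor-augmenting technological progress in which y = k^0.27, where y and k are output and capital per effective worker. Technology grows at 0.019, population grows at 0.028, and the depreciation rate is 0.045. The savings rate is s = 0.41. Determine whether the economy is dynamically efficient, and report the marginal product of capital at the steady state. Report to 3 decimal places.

dynamically inefficient; MPK ≈ 0.061

n + g + δ = 0.028 + 0.019 + 0.045 = 0.092.
Steady-state k*: s·k^0.27 = 0.092·k gives k* = (0.41/0.092)^(1/0.73) ≈ 7.7453.
MPK = 0.27·7.7453^(-0.73) ≈ 0.0606.
MPK < n+g+δ = 0.092, so the economy is dynamically inefficient (over-saving).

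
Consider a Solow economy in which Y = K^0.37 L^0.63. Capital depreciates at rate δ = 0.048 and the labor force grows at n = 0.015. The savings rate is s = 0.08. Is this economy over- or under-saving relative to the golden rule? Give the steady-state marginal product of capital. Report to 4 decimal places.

under-saving; MPK ≈ 0.2914

n + δ = 0.015 + 0.048 = 0.063.
Steady-state k*: s·k^0.37 = 0.063·k gives k* = (0.08/0.063)^(1/0.63) ≈ 1.4611.
MPK = 0.37·1.4611^(-0.63) ≈ 0.2914.
MPK > n+δ = 0.063, so the economy is dynamically efficient (under-saving).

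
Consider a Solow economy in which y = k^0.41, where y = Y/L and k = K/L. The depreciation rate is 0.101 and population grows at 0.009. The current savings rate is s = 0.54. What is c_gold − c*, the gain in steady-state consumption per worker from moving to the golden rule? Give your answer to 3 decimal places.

The effective depreciation rate is n + δ = 0.009 + 0.101 = 0.11.
Current steady state (s = 0.54): k* = (0.54/0.11)^(1/0.59) ≈ 14.8316, y* = 14.8316^0.41 ≈ 3.0213, c* = (1−0.54)·3.0213 ≈ 1.3898.
Maximizing c = f(k) − (n+δ)·k gives f'(k) = n+δ, i.e. 0.41·k^(0.41−1) = 0.11, so k_gold = (0.41/0.11)^(1/0.59) ≈ 9.2995.
y_gold = 9.2995^0.41 ≈ 2.4950, c_gold = y_gold − 0.11·k_gold ≈ 1.4720.
Gain: Δc = 1.4720 − 1.3898 ≈ 0.0823.

Δc ≈ 0.082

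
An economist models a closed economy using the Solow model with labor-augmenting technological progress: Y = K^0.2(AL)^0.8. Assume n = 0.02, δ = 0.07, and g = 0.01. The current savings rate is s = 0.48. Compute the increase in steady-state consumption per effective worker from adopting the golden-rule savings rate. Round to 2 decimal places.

Break-even investment rate: n + g + δ = 0.02 + 0.01 + 0.07 = 0.1.
Current steady state (s = 0.48): k* = (0.48/0.1)^(1/0.8) ≈ 7.1048, y* = 7.1048^0.2 ≈ 1.4802, c* = (1−0.48)·1.4802 ≈ 0.7697.
At the golden rule the marginal product of capital equals n+g+δ: 0.2·k^(0.2−1) = 0.1. Solving, k_gold = (0.2/0.1)^(1/0.8) ≈ 2.3784.
y_gold = 2.3784^0.2 ≈ 1.1892, c_gold = y_gold − 0.1·k_gold ≈ 0.9514.
Gain: Δc = 0.9514 − 0.7697 ≈ 0.1817.

Δc ≈ 0.18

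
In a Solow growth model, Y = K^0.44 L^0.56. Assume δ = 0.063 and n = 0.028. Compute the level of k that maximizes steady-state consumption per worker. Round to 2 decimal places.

Break-even investment rate: n + δ = 0.028 + 0.063 = 0.091.
Setting f'(k) = n+δ gives 0.44·k^(0.44−1) = 0.091, hence k_gold = (0.44/0.091)^(1/0.56) ≈ 16.6787.

k_gold ≈ 16.68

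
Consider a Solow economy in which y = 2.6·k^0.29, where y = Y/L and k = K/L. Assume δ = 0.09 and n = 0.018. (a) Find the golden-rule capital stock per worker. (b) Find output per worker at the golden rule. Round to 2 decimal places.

(a) k_gold ≈ 15.44; (b) y_gold ≈ 5.75

Capital per worker breaks even when investment replaces (n + δ)·k; here n + δ = 0.108.
Maximizing c = f(k) − (n+δ)·k gives f'(k) = n+δ, i.e. 0.29·2.6·k^(0.29−1) = 0.108, so k_gold = (0.29·2.6/0.108)^(1/0.71) ≈ 15.4404.
y_gold = 2.6·15.4404^0.29 ≈ 5.7502.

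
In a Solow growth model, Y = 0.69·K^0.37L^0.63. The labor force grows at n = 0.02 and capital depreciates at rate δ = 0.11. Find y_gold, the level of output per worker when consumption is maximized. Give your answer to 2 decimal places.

y_gold ≈ 1.03

Capital per worker breaks even when investment replaces (n + δ)·k; here n + δ = 0.13.
Setting f'(k) = n+δ gives 0.37·0.69·k^(0.37−1) = 0.13, hence k_gold = (0.37·0.69/0.13)^(1/0.63) ≈ 2.9191.
Output: y_gold = 0.69·k_gold^0.37 = 0.69·2.9191^0.37 ≈ 1.0256.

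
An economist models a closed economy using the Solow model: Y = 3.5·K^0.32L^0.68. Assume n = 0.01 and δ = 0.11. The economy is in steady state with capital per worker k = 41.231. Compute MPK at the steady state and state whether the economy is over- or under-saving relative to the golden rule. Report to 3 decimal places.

over-saving; MPK ≈ 0.089

Break-even investment rate: n + δ = 0.01 + 0.11 = 0.12.
MPK = 0.32·3.5·k^(0.32−1) = 0.32·3.5·41.231^(-0.68) ≈ 0.0893.
MPK < 0.12, so the economy is dynamically inefficient (over-saving).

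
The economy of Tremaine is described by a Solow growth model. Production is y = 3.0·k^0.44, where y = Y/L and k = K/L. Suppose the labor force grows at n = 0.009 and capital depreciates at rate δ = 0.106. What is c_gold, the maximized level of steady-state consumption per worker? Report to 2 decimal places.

n + δ = 0.009 + 0.106 = 0.115.
At the golden rule the marginal product of capital equals n+δ: 0.44·3.0·k^(0.44−1) = 0.115. Solving, k_gold = (0.44·3.0/0.115)^(1/0.56) ≈ 78.0973.
y_gold = 3.0·78.0973^0.44 ≈ 20.4118.
c_gold = y_gold − (n+δ)·k_gold = 20.4118 − 0.115·78.0973 ≈ 11.4306.

c_gold ≈ 11.43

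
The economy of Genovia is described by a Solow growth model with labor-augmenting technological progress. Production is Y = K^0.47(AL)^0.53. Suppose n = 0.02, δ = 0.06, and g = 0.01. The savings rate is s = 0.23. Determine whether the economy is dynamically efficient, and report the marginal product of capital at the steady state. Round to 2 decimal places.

dynamically efficient; MPK ≈ 0.18

The effective depreciation rate is n + g + δ = 0.02 + 0.01 + 0.06 = 0.09.
Steady-state k*: s·k^0.47 = 0.09·k gives k* = (0.23/0.09)^(1/0.53) ≈ 5.8727.
MPK = 0.47·5.8727^(-0.53) ≈ 0.1839.
MPK > n+g+δ = 0.09, so the economy is dynamically efficient (under-saving).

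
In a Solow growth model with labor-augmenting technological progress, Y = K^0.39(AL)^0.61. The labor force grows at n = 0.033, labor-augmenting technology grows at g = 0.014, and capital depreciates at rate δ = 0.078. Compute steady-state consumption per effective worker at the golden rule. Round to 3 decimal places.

c_gold ≈ 1.263

n + g + δ = 0.033 + 0.014 + 0.078 = 0.125.
At the golden rule the marginal product of capital equals n+g+δ: 0.39·k^(0.39−1) = 0.125. Solving, k_gold = (0.39/0.125)^(1/0.61) ≈ 6.4579.
y_gold = 6.4579^0.39 ≈ 2.0698.
c_gold = y_gold − (n+g+δ)·k_gold = 2.0698 − 0.125·6.4579 ≈ 1.2626.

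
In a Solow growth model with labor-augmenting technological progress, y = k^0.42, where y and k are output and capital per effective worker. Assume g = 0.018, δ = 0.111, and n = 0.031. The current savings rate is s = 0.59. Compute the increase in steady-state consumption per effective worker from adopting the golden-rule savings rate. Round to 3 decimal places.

Break-even investment rate: n + g + δ = 0.031 + 0.018 + 0.111 = 0.16.
Current steady state (s = 0.59): k* = (0.59/0.16)^(1/0.58) ≈ 9.4869, y* = 9.4869^0.42 ≈ 2.5727, c* = (1−0.59)·2.5727 ≈ 1.0548.
At the golden rule the marginal product of capital equals n+g+δ: 0.42·k^(0.42−1) = 0.16. Solving, k_gold = (0.42/0.16)^(1/0.58) ≈ 5.2800.
y_gold = 5.2800^0.42 ≈ 2.0114, c_gold = y_gold − 0.16·k_gold ≈ 1.1666.
Gain: Δc = 1.1666 − 1.0548 ≈ 0.1118.

Δc ≈ 0.112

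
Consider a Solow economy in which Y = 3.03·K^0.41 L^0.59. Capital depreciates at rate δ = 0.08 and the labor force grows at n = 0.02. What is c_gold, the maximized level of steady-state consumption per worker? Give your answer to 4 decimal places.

Break-even investment rate: n + δ = 0.02 + 0.08 = 0.1.
Maximizing c = f(k) − (n+δ)·k gives f'(k) = n+δ, i.e. 0.41·3.03·k^(0.41−1) = 0.1, so k_gold = (0.41·3.03/0.1)^(1/0.59) ≈ 71.5519.
y_gold = 3.03·71.5519^0.41 ≈ 17.4517.
c_gold = y_gold − (n+δ)·k_gold = 17.4517 − 0.1·71.5519 ≈ 10.2965.

c_gold ≈ 10.2965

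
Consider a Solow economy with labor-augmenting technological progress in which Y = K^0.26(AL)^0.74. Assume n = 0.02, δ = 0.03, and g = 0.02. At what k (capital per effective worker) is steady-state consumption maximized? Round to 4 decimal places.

k_gold ≈ 5.8898

Capital per effective worker breaks even when investment replaces (n + g + δ)·k; here n + g + δ = 0.07.
Golden rule sets MPK = n+g+δ: 0.26·k^(0.26−1) = 0.07, so k_gold = (0.26/0.07)^(1/0.74) ≈ 5.8898.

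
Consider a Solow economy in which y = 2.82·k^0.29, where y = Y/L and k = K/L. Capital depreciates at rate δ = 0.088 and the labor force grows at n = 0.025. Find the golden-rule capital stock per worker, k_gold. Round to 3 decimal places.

n + δ = 0.025 + 0.088 = 0.113.
Setting f'(k) = n+δ gives 0.29·2.82·k^(0.29−1) = 0.113, hence k_gold = (0.29·2.82/0.113)^(1/0.71) ≈ 16.2428.

k_gold ≈ 16.243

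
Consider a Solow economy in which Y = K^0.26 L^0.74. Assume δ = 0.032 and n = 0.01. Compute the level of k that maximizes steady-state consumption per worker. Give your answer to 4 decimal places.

k_gold ≈ 11.7462

Break-even investment rate: n + δ = 0.01 + 0.032 = 0.042.
At the golden rule the marginal product of capital equals n+δ: 0.26·k^(0.26−1) = 0.042. Solving, k_gold = (0.26/0.042)^(1/0.74) ≈ 11.7462.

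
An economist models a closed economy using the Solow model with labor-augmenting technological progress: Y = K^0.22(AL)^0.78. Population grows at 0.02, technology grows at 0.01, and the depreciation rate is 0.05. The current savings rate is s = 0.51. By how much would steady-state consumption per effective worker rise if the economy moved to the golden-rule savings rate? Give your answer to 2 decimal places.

n + g + δ = 0.02 + 0.01 + 0.05 = 0.08.
Current steady state (s = 0.51): k* = (0.51/0.08)^(1/0.78) ≈ 10.7494, y* = 10.7494^0.22 ≈ 1.6862, c* = (1−0.51)·1.6862 ≈ 0.8262.
Golden rule sets MPK = n+g+δ: 0.22·k^(0.22−1) = 0.08, so k_gold = (0.22/0.08)^(1/0.78) ≈ 3.6580.
y_gold = 3.6580^0.22 ≈ 1.3302, c_gold = y_gold − 0.08·k_gold ≈ 1.0375.
Gain: Δc = 1.0375 − 0.8262 ≈ 0.2113.

Δc ≈ 0.21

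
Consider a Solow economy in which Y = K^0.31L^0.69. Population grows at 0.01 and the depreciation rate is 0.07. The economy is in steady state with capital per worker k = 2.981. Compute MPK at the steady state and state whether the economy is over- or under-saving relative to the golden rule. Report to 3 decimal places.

n + δ = 0.01 + 0.07 = 0.08.
MPK = 0.31·k^(0.31−1) = 0.31·2.981^(-0.69) ≈ 0.1459.
MPK > 0.08, so the economy is dynamically efficient (under-saving).

under-saving; MPK ≈ 0.146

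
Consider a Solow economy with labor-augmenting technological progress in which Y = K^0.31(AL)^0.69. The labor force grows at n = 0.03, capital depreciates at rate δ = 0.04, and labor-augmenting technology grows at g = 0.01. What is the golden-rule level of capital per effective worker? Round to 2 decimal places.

k_gold ≈ 7.12

Break-even investment rate: n + g + δ = 0.03 + 0.01 + 0.04 = 0.08.
Setting f'(k) = n+g+δ gives 0.31·k^(0.31−1) = 0.08, hence k_gold = (0.31/0.08)^(1/0.69) ≈ 7.1214.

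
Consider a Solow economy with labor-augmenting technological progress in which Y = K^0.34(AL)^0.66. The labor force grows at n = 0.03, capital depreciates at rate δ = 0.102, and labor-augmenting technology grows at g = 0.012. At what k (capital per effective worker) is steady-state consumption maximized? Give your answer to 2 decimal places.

Capital per effective worker breaks even when investment replaces (n + g + δ)·k; here n + g + δ = 0.144.
Maximizing c = f(k) − (n+g+δ)·k gives f'(k) = n+g+δ, i.e. 0.34·k^(0.34−1) = 0.144, so k_gold = (0.34/0.144)^(1/0.66) ≈ 3.6756.

k_gold ≈ 3.68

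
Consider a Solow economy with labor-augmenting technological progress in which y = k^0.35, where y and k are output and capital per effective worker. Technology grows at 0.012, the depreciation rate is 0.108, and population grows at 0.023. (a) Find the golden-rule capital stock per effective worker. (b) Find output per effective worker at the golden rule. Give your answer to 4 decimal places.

(a) k_gold ≈ 3.9632; (b) y_gold ≈ 1.6193

Break-even investment rate: n + g + δ = 0.023 + 0.012 + 0.108 = 0.143.
At the golden rule the marginal product of capital equals n+g+δ: 0.35·k^(0.35−1) = 0.143. Solving, k_gold = (0.35/0.143)^(1/0.65) ≈ 3.9632.
y_gold = 3.9632^0.35 ≈ 1.6193.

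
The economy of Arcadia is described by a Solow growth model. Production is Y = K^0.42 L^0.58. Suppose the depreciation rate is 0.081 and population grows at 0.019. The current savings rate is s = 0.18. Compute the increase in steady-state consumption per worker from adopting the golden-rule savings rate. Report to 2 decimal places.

The effective depreciation rate is n + δ = 0.019 + 0.081 = 0.1.
Current steady state (s = 0.18): k* = (0.18/0.1)^(1/0.58) ≈ 2.7550, y* = 2.7550^0.42 ≈ 1.5306, c* = (1−0.18)·1.5306 ≈ 1.2551.
Golden rule sets MPK = n+δ: 0.42·k^(0.42−1) = 0.1, so k_gold = (0.42/0.1)^(1/0.58) ≈ 11.8732.
y_gold = 11.8732^0.42 ≈ 2.8270, c_gold = y_gold − 0.1·k_gold ≈ 1.6396.
Gain: Δc = 1.6396 − 1.2551 ≈ 0.3846.

Δc ≈ 0.38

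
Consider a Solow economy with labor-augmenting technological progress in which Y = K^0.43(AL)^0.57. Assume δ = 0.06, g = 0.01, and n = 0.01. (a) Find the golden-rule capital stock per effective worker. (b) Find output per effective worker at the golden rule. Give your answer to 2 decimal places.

n + g + δ = 0.01 + 0.01 + 0.06 = 0.08.
Maximizing c = f(k) − (n+g+δ)·k gives f'(k) = n+g+δ, i.e. 0.43·k^(0.43−1) = 0.08, so k_gold = (0.43/0.08)^(1/0.57) ≈ 19.1146.
y_gold = 19.1146^0.43 ≈ 3.5562.

(a) k_gold ≈ 19.11; (b) y_gold ≈ 3.56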